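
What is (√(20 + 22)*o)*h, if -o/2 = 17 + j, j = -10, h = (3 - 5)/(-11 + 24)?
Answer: 28*√42/13 ≈ 13.959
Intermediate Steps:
h = -2/13 ≈ -0.15385
o = -14 (o = -2*(17 - 10) = -2*7 = -14)
(√(20 + 22)*o)*h = (√(20 + 22)*(-14))*(-2/13) = (√42*(-14))*(-2/13) = -14*√42*(-2/13) = 28*√42/13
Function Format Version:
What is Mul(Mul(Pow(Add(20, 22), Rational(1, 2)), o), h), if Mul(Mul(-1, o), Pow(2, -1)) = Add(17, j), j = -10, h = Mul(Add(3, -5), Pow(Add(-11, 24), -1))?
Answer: Mul(Rational(28, 13), Pow(42, Rational(1, 2))) ≈ 13.959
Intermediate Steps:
h = Rational(-2, 13) (h = Mul(-2, Pow(13, -1)) = Mul(-2, Rational(1, 13)) = Rational(-2, 13) ≈ -0.15385)
o = -14 (o = Mul(-2, Add(17, -10)) = Mul(-2, 7) = -14)
Mul(Mul(Pow(Add(20, 22), Rational(1, 2)), o), h) = Mul(Mul(Pow(Add(20, 22), Rational(1, 2)), -14), Rational(-2, 13)) = Mul(Mul(Pow(42, Rational(1, 2)), -14), Rational(-2, 13)) = Mul(Mul(-14, Pow(42, Rational(1, 2))), Rational(-2, 13)) = Mul(Rational(28, 13), Pow(42, Rational(1, 2)))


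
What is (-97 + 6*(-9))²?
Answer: 22801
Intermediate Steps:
(-97 + 6*(-9))² = (-97 - 54)² = (-151)² = 22801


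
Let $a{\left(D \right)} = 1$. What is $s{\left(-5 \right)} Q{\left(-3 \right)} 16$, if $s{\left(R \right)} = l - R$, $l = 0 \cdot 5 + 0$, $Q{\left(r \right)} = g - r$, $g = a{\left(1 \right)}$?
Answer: $320$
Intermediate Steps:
$g = 1$
$Q{\left(r \right)} = 1 - r$
$l = 0$ ($l = 0 + 0 = 0$)
$s{\left(R \right)} = - R$ ($s{\left(R \right)} = 0 - R = - R$)
$s{\left(-5 \right)} Q{\left(-3 \right)} 16 = \left(-1\right) \left(-5\right) \left(1 - -3\right) 16 = 5 \left(1 + 3\right) 16 = 5 \cdot 4 \cdot 16 = 20 \cdot 16 = 320$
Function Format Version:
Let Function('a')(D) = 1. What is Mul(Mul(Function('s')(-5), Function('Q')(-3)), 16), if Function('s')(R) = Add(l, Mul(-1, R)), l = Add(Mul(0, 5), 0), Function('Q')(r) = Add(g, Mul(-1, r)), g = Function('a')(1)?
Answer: 320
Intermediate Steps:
g = 1
Function('Q')(r) = Add(1, Mul(-1, r))
l = 0 (l = Add(0, 0) = 0)
Function('s')(R) = Mul(-1, R) (Function('s')(R) = Add(0, Mul(-1, R)) = Mul(-1, R))
Mul(Mul(Function('s')(-5), Function('Q')(-3)), 16) = Mul(Mul(Mul(-1, -5), Add(1, Mul(-1, -3))), 16) = Mul(Mul(5, Add(1, 3)), 16) = Mul(Mul(5, 4), 16) = Mul(20, 16) = 320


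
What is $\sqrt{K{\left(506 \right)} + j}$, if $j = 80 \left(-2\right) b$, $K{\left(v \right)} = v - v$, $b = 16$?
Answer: $16 i \sqrt{10} \approx 50.596 i$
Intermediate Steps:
$K{\left(v \right)} = 0$
$j = -2560$ ($j = 80 \left(-2\right) 16 = \left(-160\right) 16 = -2560$)
$\sqrt{K{\left(506 \right)} + j} = \sqrt{0 - 2560} = \sqrt{-2560} = 16 i \sqrt{10}$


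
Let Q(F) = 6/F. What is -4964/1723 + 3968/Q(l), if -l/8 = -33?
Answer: 300817052/1723 ≈ 1.7459e+5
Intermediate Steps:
l = 264 (l = -8*(-33) = 264)
-4964/1723 + 3968/Q(l) = -4964/1723 + 3968/((6/264)) = -4964*1/1723 + 3968/((6*(1/264))) = -4964/1723 + 3968/(1/44) = -4964/1723 + 3968*44 = -4964/1723 + 174592 = 300817052/1723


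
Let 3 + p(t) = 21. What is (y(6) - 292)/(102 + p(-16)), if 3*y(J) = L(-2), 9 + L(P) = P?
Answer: -887/360 ≈ -2.4639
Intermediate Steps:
L(P) = -9 + P
y(J) = -11/3 (y(J) = (-9 - 2)/3 = (⅓)*(-11) = -11/3)
p(t) = 18 (p(t) = -3 + 21 = 18)
(y(6) - 292)/(102 + p(-16)) = (-11/3 - 292)/(102 + 18) = -887/3/120 = -887/3*1/120 = -887/360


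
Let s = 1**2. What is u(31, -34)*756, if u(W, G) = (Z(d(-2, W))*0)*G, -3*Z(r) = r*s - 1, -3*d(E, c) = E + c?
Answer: 0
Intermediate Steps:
s = 1
d(E, c) = -E/3 - c/3 (d(E, c) = -(E + c)/3 = -E/3 - c/3)
Z(r) = 1/3 - r/3 (Z(r) = -(r*1 - 1)/3 = -(r - 1)/3 = -(-1 + r)/3 = 1/3 - r/3)
u(W, G) = 0 (u(W, G) = ((1/3 - (-1/3*(-2) - W/3)/3)*0)*G = ((1/3 - (2/3 - W/3)/3)*0)*G = ((1/3 + (-2/9 + W/9))*0)*G = ((1/9 + W/9)*0)*G = 0*G = 0)
u(31, -34)*756 = 0*756 = 0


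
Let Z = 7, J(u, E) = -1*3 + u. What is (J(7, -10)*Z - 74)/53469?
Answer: -46/53469 ≈ -0.00086031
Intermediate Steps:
J(u, E) = -3 + u
(J(7, -10)*Z - 74)/53469 = ((-3 + 7)*7 - 74)/53469 = (4*7 - 74)*(1/53469) = (28 - 74)*(1/53469) = -46*1/53469 = -46/53469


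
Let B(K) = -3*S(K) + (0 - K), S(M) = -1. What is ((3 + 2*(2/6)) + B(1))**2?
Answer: 289/9 ≈ 32.111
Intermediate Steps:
B(K) = 3 - K (B(K) = -3*(-1) + (0 - K) = 3 - K)
((3 + 2*(2/6)) + B(1))**2 = ((3 + 2*(2/6)) + (3 - 1*1))**2 = ((3 + 2*(2*(1/6))) + (3 - 1))**2 = ((3 + 2*(1/3)) + 2)**2 = ((3 + 2/3) + 2)**2 = (11/3 + 2)**2 = (17/3)**2 = 289/9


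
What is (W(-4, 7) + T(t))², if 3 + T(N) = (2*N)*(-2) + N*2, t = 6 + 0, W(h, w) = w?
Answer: 64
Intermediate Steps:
t = 6
T(N) = -3 - 2*N (T(N) = -3 + ((2*N)*(-2) + N*2) = -3 + (-4*N + 2*N) = -3 - 2*N)
(W(-4, 7) + T(t))² = (7 + (-3 - 2*6))² = (7 + (-3 - 12))² = (7 - 15)² = (-8)² = 64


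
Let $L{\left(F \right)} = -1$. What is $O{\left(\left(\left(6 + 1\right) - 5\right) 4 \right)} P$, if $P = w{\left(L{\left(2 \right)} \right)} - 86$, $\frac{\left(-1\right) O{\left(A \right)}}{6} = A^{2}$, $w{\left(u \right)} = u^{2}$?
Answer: $32640$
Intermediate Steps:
$O{\left(A \right)} = - 6 A^{2}$
$P = -85$ ($P = \left(-1\right)^{2} - 86 = 1 - 86 = -85$)
$O{\left(\left(\left(6 + 1\right) - 5\right) 4 \right)} P = - 6 \left(\left(\left(6 + 1\right) - 5\right) 4\right)^{2} \left(-85\right) = - 6 \left(\left(7 - 5\right) 4\right)^{2} \left(-85\right) = - 6 \left(2 \cdot 4\right)^{2} \left(-85\right) = - 6 \cdot 8^{2} \left(-85\right) = \left(-6\right) 64 \left(-85\right) = \left(-384\right) \left(-85\right) = 32640$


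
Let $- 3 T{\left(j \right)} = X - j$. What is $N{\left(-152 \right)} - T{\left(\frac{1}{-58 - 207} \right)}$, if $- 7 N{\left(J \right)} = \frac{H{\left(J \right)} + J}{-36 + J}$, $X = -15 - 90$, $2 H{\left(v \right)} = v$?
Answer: $- \frac{9199411}{261555} \approx -35.172$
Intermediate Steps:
$H{\left(v \right)} = \frac{v}{2}$
$X = -105$
$T{\left(j \right)} = 35 + \frac{j}{3}$ ($T{\left(j \right)} = - \frac{-105 - j}{3} = 35 + \frac{j}{3}$)
$N{\left(J \right)} = - \frac{3 J}{14 \left(-36 + J\right)}$ ($N{\left(J \right)} = - \frac{\left(\frac{J}{2} + J\right) \frac{1}{-36 + J}}{7} = - \frac{\frac{3 J}{2} \frac{1}{-36 + J}}{7} = - \frac{\frac{3}{2} J \frac{1}{-36 + J}}{7} = - \frac{3 J}{14 \left(-36 + J\right)}$)
$N{\left(-152 \right)} - T{\left(\frac{1}{-58 - 207} \right)} = \left(-3\right) \left(-152\right) \frac{1}{-504 + 14 \left(-152\right)} - \left(35 + \frac{1}{3 \left(-58 - 207\right)}\right) = \left(-3\right) \left(-152\right) \frac{1}{-504 - 2128} - \left(35 + \frac{1}{3 \left(-265\right)}\right) = \left(-3\right) \left(-152\right) \frac{1}{-2632} - \left(35 + \frac{1}{3} \left(- \frac{1}{265}\right)\right) = \left(-3\right) \left(-152\right) \left(- \frac{1}{2632}\right) - \left(35 - \frac{1}{795}\right) = - \frac{57}{329} - \frac{27824}{795} = - \frac{9199411}{261555}$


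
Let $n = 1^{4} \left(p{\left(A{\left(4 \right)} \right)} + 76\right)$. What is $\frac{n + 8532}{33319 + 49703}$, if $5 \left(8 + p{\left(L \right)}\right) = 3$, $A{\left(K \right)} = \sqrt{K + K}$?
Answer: $\frac{43003}{415110} \approx 0.10359$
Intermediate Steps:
$A{\left(K \right)} = \sqrt{2} \sqrt{K}$ ($A{\left(K \right)} = \sqrt{2 K} = \sqrt{2} \sqrt{K}$)
$p{\left(L \right)} = - \frac{37}{5}$ ($p{\left(L \right)} = -8 + \frac{1}{5} \cdot 3 = -8 + \frac{3}{5} = - \frac{37}{5}$)
$n = \frac{343}{5}$ ($n = 1^{4} \left(- \frac{37}{5} + 76\right) = 1 \cdot \frac{343}{5} = \frac{343}{5} \approx 68.6$)
$\frac{n + 8532}{33319 + 49703} = \frac{\frac{343}{5} + 8532}{33319 + 49703} = \frac{43003}{5 \cdot 83022} = \frac{43003}{5} \cdot \frac{1}{83022} = \frac{43003}{415110}$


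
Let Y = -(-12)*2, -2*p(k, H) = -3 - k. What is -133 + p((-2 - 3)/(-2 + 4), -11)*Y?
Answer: -127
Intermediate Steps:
p(k, H) = 3/2 + k/2 (p(k, H) = -(-3 - k)/2 = 3/2 + k/2)
Y = 24 (Y = -6*(-4) = 24)
-133 + p((-2 - 3)/(-2 + 4), -11)*Y = -133 + (3/2 + ((-2 - 3)/(-2 + 4))/2)*24 = -133 + (3/2 + (-5/2)/2)*24 = -133 + (3/2 + (-5*½)/2)*24 = -133 + (3/2 + (½)*(-5/2))*24 = -133 + (3/2 - 5/4)*24 = -133 + (¼)*24 = -133 + 6 = -127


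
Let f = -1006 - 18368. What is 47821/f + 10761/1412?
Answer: 70480181/13678044 ≈ 5.1528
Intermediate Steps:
f = -19374
47821/f + 10761/1412 = 47821/(-19374) + 10761/1412 = 47821*(-1/19374) + 10761*(1/1412) = -47821/19374 + 10761/1412 = 70480181/13678044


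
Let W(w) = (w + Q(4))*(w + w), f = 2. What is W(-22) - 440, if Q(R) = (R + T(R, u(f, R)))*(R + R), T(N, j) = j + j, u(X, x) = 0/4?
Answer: -880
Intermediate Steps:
u(X, x) = 0 (u(X, x) = 0*(1/4) = 0)
T(N, j) = 2*j
Q(R) = 2*R**2 (Q(R) = (R + 2*0)*(R + R) = (R + 0)*(2*R) = R*(2*R) = 2*R**2)
W(w) = 2*w*(32 + w) (W(w) = (w + 2*4**2)*(w + w) = (w + 2*16)*(2*w) = (w + 32)*(2*w) = (32 + w)*(2*w) = 2*w*(32 + w))
W(-22) - 440 = 2*(-22)*(32 - 22) - 440 = 2*(-22)*10 - 440 = -440 - 440 = -880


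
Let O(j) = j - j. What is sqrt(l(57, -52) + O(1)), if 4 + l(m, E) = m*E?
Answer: 2*I*sqrt(742) ≈ 54.479*I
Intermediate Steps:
O(j) = 0
l(m, E) = -4 + E*m (l(m, E) = -4 + m*E = -4 + E*m)
sqrt(l(57, -52) + O(1)) = sqrt((-4 - 52*57) + 0) = sqrt((-4 - 2964) + 0) = sqrt(-2968 + 0) = sqrt(-2968) = 2*I*sqrt(742)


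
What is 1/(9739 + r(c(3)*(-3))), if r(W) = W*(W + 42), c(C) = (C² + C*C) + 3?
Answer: 1/11062 ≈ 9.0400e-5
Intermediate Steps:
c(C) = 3 + 2*C² (c(C) = (C² + C²) + 3 = 2*C² + 3 = 3 + 2*C²)
r(W) = W*(42 + W)
1/(9739 + r(c(3)*(-3))) = 1/(9739 + ((3 + 2*3²)*(-3))*(42 + (3 + 2*3²)*(-3))) = 1/(9739 + ((3 + 2*9)*(-3))*(42 + (3 + 2*9)*(-3))) = 1/(9739 + ((3 + 18)*(-3))*(42 + (3 + 18)*(-3))) = 1/(9739 + (21*(-3))*(42 + 21*(-3))) = 1/(9739 - 63*(42 - 63)) = 1/(9739 - 63*(-21)) = 1/(9739 + 1323) = 1/11062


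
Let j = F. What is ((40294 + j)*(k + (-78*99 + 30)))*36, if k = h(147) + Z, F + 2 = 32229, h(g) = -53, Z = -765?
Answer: -22217533560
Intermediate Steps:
F = 32227 (F = -2 + 32229 = 32227)
j = 32227
k = -818 (k = -53 - 765 = -818)
((40294 + j)*(k + (-78*99 + 30)))*36 = ((40294 + 32227)*(-818 + (-78*99 + 30)))*36 = (72521*(-818 + (-7722 + 30)))*36 = (72521*(-818 - 7692))*36 = (72521*(-8510))*36 = -617153710*36 = -22217533560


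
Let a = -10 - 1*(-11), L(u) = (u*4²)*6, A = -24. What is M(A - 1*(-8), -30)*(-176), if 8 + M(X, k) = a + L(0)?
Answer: 1232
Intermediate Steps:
L(u) = 96*u (L(u) = (u*16)*6 = (16*u)*6 = 96*u)
a = 1 (a = -10 + 11 = 1)
M(X, k) = -7 (M(X, k) = -8 + (1 + 96*0) = -8 + (1 + 0) = -8 + 1 = -7)
M(A - 1*(-8), -30)*(-176) = -7*(-176) = 1232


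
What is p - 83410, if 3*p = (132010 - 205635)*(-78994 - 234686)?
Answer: 7698146590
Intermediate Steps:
p = 7698230000 (p = ((132010 - 205635)*(-78994 - 234686))/3 = (-73625*(-313680))/3 = (⅓)*23094690000 = 7698230000)
p - 83410 = 7698230000 - 83410 = 7698146590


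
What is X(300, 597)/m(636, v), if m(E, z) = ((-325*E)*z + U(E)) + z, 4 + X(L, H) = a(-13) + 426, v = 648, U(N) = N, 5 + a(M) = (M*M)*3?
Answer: -77/11161693 ≈ -6.8986e-6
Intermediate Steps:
a(M) = -5 + 3*M² (a(M) = -5 + (M*M)*3 = -5 + M²*3 = -5 + 3*M²)
X(L, H) = 924 (X(L, H) = -4 + ((-5 + 3*(-13)²) + 426) = -4 + ((-5 + 3*169) + 426) = -4 + ((-5 + 507) + 426) = -4 + (502 + 426) = -4 + 928 = 924)
m(E, z) = E + z - 325*E*z (m(E, z) = ((-325*E)*z + E) + z = (-325*E*z + E) + z = (E - 325*E*z) + z = E + z - 325*E*z)
X(300, 597)/m(636, v) = 924/(636 + 648 - 325*636*648) = 924/(636 + 648 - 133941600) = 924/(-133940316) = 924*(-1/133940316) = -77/11161693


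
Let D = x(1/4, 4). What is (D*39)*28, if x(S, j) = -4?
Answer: -4368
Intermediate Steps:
D = -4
(D*39)*28 = -4*39*28 = -156*28 = -4368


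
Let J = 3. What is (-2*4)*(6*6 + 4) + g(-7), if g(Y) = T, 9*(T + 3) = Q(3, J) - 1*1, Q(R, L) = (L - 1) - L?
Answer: -2909/9 ≈ -323.22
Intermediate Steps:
Q(R, L) = -1 (Q(R, L) = (-1 + L) - L = -1)
T = -29/9 (T = -3 + (-1 - 1*1)/9 = -3 + (-1 - 1)/9 = -3 + (1/9)*(-2) = -3 - 2/9 = -29/9 ≈ -3.2222)
g(Y) = -29/9
(-2*4)*(6*6 + 4) + g(-7) = (-2*4)*(6*6 + 4) - 29/9 = -8*(36 + 4) - 29/9 = -8*40 - 29/9 = -320 - 29/9 = -2909/9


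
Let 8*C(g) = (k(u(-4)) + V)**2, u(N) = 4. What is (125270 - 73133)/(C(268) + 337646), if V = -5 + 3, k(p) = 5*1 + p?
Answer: 417096/2701217 ≈ 0.15441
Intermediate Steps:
k(p) = 5 + p
V = -2
C(g) = 49/8 (C(g) = ((5 + 4) - 2)**2/8 = (9 - 2)**2/8 = (1/8)*7**2 = (1/8)*49 = 49/8)
(125270 - 73133)/(C(268) + 337646) = (125270 - 73133)/(49/8 + 337646) = 52137/(2701217/8) = 52137*(8/2701217) = 417096/2701217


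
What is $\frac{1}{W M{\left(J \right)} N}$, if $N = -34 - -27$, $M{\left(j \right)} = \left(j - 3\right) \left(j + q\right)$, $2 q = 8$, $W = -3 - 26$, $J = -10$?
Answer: $\frac{1}{15834} \approx 6.3155 \cdot 10^{-5}$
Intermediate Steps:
$W = -29$ ($W = -3 - 26 = -29$)
$q = 4$ ($q = \frac{1}{2} \cdot 8 = 4$)
$M{\left(j \right)} = \left(-3 + j\right) \left(4 + j\right)$ ($M{\left(j \right)} = \left(j - 3\right) \left(j + 4\right) = \left(-3 + j\right) \left(4 + j\right)$)
$N = -7$ ($N = -34 + 27 = -7$)
$\frac{1}{W M{\left(J \right)} N} = \frac{1}{- 29 \left(-12 - 10 + \left(-10\right)^{2}\right) \left(-7\right)} = \frac{1}{- 29 \left(-12 - 10 + 100\right) \left(-7\right)} = \frac{1}{\left(-29\right) 78 \left(-7\right)} = \frac{1}{\left(-2262\right) \left(-7\right)} = \frac{1}{15834}$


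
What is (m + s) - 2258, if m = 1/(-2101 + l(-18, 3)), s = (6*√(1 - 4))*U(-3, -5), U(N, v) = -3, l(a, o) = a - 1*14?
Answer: -4816315/2133 - 18*I*√3 ≈ -2258.0 - 31.177*I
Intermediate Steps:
l(a, o) = -14 + a (l(a, o) = a - 14 = -14 + a)
s = -18*I*√3 (s = (6*√(1 - 4))*(-3) = (6*√(-3))*(-3) = (6*(I*√3))*(-3) = (6*I*√3)*(-3) = -18*I*√3 ≈ -31.177*I)
m = -1/2133 (m = 1/(-2101 + (-14 - 18)) = 1/(-2101 - 32) = 1/(-2133) = -1/2133 ≈ -0.00046882)
(m + s) - 2258 = (-1/2133 - 18*I*√3) - 2258 = -4816315/2133 - 18*I*√3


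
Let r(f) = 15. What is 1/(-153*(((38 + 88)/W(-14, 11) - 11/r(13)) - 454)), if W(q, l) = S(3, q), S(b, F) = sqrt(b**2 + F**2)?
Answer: 1398305/97249516311 + 630*sqrt(205)/32416505437 ≈ 1.4657e-5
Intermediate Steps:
S(b, F) = sqrt(F**2 + b**2)
W(q, l) = sqrt(9 + q**2) (W(q, l) = sqrt(q**2 + 3**2) = sqrt(q**2 + 9) = sqrt(9 + q**2))
1/(-153*(((38 + 88)/W(-14, 11) - 11/r(13)) - 454)) = 1/(-153*(((38 + 88)/(sqrt(9 + (-14)**2)) - 11/15) - 454)) = 1/(-153*((126/(sqrt(9 + 196)) - 11*1/15) - 454)) = 1/(-153*((126/(sqrt(205)) - 11/15) - 454)) = 1/(-153*((126*(sqrt(205)/205) - 11/15) - 454)) = 1/(-153*((126*sqrt(205)/205 - 11/15) - 454)) = 1/(-153*((-11/15 + 126*sqrt(205)/205) - 454)) = 1/(-153*(-6821/15 + 126*sqrt(205)/205)) = 1/(347871/5 - 19278*sqrt(205)/205)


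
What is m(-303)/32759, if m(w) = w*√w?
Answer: -303*I*√303/32759 ≈ -0.161*I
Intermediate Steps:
m(w) = w^(3/2)
m(-303)/32759 = (-303)^(3/2)/32759 = -303*I*√303*(1/32759) = -303*I*√303/32759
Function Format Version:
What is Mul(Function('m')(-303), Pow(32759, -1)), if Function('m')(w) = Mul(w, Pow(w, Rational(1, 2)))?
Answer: Mul(Rational(-303, 32759), I, Pow(303, Rational(1, 2))) ≈ Mul(-0.16100, I)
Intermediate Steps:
Function('m')(w) = Pow(w, Rational(3, 2))
Mul(Function('m')(-303), Pow(32759, -1)) = Mul(Pow(-303, Rational(3, 2)), Pow(32759, -1)) = Mul(Mul(-303, I, Pow(303, Rational(1, 2))), Rational(1, 32759)) = Mul(Rational(-303, 32759), I, Pow(303, Rational(1, 2)))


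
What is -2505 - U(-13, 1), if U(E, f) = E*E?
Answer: -2674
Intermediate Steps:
U(E, f) = E**2
-2505 - U(-13, 1) = -2505 - 1*(-13)**2 = -2505 - 1*169 = -2505 - 169 = -2674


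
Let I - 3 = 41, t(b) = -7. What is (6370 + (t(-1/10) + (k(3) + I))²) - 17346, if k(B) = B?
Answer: -9376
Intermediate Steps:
I = 44 (I = 3 + 41 = 44)
(6370 + (t(-1/10) + (k(3) + I))²) - 17346 = (6370 + (-7 + (3 + 44))²) - 17346 = (6370 + (-7 + 47)²) - 17346 = (6370 + 40²) - 17346 = (6370 + 1600) - 17346 = 7970 - 17346 = -9376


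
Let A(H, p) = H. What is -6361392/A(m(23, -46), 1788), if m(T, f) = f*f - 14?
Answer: -3180696/1051 ≈ -3026.4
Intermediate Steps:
m(T, f) = -14 + f**2 (m(T, f) = f**2 - 14 = -14 + f**2)
-6361392/A(m(23, -46), 1788) = -6361392/(-14 + (-46)**2) = -6361392/(-14 + 2116) = -6361392/2102 = -6361392*1/2102 = -3180696/1051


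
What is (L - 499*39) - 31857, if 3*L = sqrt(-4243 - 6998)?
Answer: -51318 + I*sqrt(1249) ≈ -51318.0 + 35.341*I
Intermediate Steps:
L = I*sqrt(1249) (L = sqrt(-4243 - 6998)/3 = sqrt(-11241)/3 = (3*I*sqrt(1249))/3 = I*sqrt(1249) ≈ 35.341*I)
(L - 499*39) - 31857 = (I*sqrt(1249) - 499*39) - 31857 = (I*sqrt(1249) - 19461) - 31857 = (-19461 + I*sqrt(1249)) - 31857 = -51318 + I*sqrt(1249)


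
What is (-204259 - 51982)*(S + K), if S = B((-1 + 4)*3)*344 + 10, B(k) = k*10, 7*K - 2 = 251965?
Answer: -120114762437/7 ≈ -1.7159e+10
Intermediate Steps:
K = 251967/7 (K = 2/7 + (⅐)*251965 = 2/7 + 35995 = 251967/7 ≈ 35995.)
B(k) = 10*k
S = 30970 (S = (10*((-1 + 4)*3))*344 + 10 = (10*(3*3))*344 + 10 = (10*9)*344 + 10 = 90*344 + 10 = 30960 + 10 = 30970)
(-204259 - 51982)*(S + K) = (-204259 - 51982)*(30970 + 251967/7) = -256241*468757/7 = -120114762437/7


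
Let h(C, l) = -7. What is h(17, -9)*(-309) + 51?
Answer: 2214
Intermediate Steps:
h(17, -9)*(-309) + 51 = -7*(-309) + 51 = 2163 + 51 = 2214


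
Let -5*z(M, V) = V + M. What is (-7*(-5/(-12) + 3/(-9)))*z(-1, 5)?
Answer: 7/15 ≈ 0.46667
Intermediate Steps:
z(M, V) = -M/5 - V/5 (z(M, V) = -(V + M)/5 = -(M + V)/5 = -M/5 - V/5)
(-7*(-5/(-12) + 3/(-9)))*z(-1, 5) = (-7*(-5/(-12) + 3/(-9)))*(-⅕*(-1) - ⅕*5) = (-7*(-5*(-1/12) + 3*(-⅑)))*(⅕ - 1) = -7*(5/12 - ⅓)*(-⅘) = -7*1/12*(-⅘) = -7/12*(-⅘) = 7/15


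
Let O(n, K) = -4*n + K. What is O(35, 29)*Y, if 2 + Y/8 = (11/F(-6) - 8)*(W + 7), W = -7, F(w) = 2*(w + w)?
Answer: 1776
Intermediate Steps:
F(w) = 4*w (F(w) = 2*(2*w) = 4*w)
O(n, K) = K - 4*n
Y = -16 (Y = -16 + 8*((11/((4*(-6))) - 8)*(-7 + 7)) = -16 + 8*((11/(-24) - 8)*0) = -16 + 8*((11*(-1/24) - 8)*0) = -16 + 8*((-11/24 - 8)*0) = -16 + 8*(-203/24*0) = -16 + 8*0 = -16 + 0 = -16)
O(35, 29)*Y = (29 - 4*35)*(-16) = (29 - 140)*(-16) = -111*(-16) = 1776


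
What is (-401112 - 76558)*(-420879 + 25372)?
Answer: 188921828690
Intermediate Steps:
(-401112 - 76558)*(-420879 + 25372) = -477670*(-395507) = 188921828690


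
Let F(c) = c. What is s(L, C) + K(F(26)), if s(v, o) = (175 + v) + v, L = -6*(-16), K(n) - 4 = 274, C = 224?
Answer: 645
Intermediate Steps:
K(n) = 278 (K(n) = 4 + 274 = 278)
L = 96
s(v, o) = 175 + 2*v
s(L, C) + K(F(26)) = (175 + 2*96) + 278 = (175 + 192) + 278 = 367 + 278 = 645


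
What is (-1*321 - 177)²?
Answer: 248004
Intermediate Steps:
(-1*321 - 177)² = (-321 - 177)² = (-498)² = 248004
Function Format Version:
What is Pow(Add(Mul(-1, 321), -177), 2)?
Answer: 248004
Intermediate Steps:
Pow(Add(Mul(-1, 321), -177), 2) = Pow(Add(-321, -177), 2) = Pow(-498, 2) = 248004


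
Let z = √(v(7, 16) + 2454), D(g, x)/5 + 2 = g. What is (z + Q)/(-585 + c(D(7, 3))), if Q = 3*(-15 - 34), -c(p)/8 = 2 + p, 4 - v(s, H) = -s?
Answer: 49/267 - √2465/801 ≈ 0.12154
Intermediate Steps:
D(g, x) = -10 + 5*g
v(s, H) = 4 + s (v(s, H) = 4 - (-1)*s = 4 + s)
c(p) = -16 - 8*p (c(p) = -8*(2 + p) = -16 - 8*p)
Q = -147 (Q = 3*(-49) = -147)
z = √2465 (z = √((4 + 7) + 2454) = √(11 + 2454) = √2465 ≈ 49.649)
(z + Q)/(-585 + c(D(7, 3))) = (√2465 - 147)/(-585 + (-16 - 8*(-10 + 5*7))) = (-147 + √2465)/(-585 + (-16 - 8*(-10 + 35))) = (-147 + √2465)/(-585 + (-16 - 8*25)) = (-147 + √2465)/(-585 + (-16 - 200)) = (-147 + √2465)/(-585 - 216) = (-147 + √2465)/(-801) = (-147 + √2465)*(-1/801) = 49/267 - √2465/801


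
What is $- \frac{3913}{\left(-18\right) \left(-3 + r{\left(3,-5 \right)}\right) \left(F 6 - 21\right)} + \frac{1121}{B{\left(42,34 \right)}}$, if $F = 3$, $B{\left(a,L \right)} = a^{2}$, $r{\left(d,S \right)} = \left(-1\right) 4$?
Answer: $\frac{58145}{5292} \approx 10.987$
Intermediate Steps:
$r{\left(d,S \right)} = -4$
$- \frac{3913}{\left(-18\right) \left(-3 + r{\left(3,-5 \right)}\right) \left(F 6 - 21\right)} + \frac{1121}{B{\left(42,34 \right)}} = - \frac{3913}{\left(-18\right) \left(-3 - 4\right) \left(3 \cdot 6 - 21\right)} + \frac{1121}{42^{2}} = - \frac{3913}{\left(-18\right) \left(- 7 \left(18 - 21\right)\right)} + \frac{1121}{1764} = - \frac{3913}{\left(-18\right) \left(\left(-7\right) \left(-3\right)\right)} + 1121 \cdot \frac{1}{1764} = - \frac{3913}{\left(-18\right) 21} + \frac{1121}{1764} = - \frac{3913}{-378} + \frac{1121}{1764} = \left(-3913\right) \left(- \frac{1}{378}\right) + \frac{1121}{1764} = \frac{559}{54} + \frac{1121}{1764} = \frac{58145}{5292}$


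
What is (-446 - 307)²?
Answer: 567009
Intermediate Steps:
(-446 - 307)² = (-753)² = 567009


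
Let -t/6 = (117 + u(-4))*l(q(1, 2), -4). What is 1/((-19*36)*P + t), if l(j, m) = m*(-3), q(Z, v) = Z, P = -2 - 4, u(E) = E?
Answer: -1/4032 ≈ -0.00024802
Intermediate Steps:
P = -6
l(j, m) = -3*m
t = -8136 (t = -6*(117 - 4)*(-3*(-4)) = -678*12 = -6*1356 = -8136)
1/((-19*36)*P + t) = 1/(-19*36*(-6) - 8136) = 1/(-684*(-6) - 8136) = 1/(4104 - 8136) = 1/(-4032) = -1/4032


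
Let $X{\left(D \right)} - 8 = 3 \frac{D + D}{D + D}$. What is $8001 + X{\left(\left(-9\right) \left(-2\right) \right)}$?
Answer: $8012$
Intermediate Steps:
$X{\left(D \right)} = 11$ ($X{\left(D \right)} = 8 + 3 \frac{D + D}{D + D} = 8 + 3 \frac{2 D}{2 D} = 8 + 3 \cdot 2 D \frac{1}{2 D} = 8 + 3 \cdot 1 = 8 + 3 = 11$)
$8001 + X{\left(\left(-9\right) \left(-2\right) \right)} = 8001 + 11 = 8012$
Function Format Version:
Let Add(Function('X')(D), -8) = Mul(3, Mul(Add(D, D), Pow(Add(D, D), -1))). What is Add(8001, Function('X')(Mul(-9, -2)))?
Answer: 8012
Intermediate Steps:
Function('X')(D) = 11 (Function('X')(D) = Add(8, Mul(3, Mul(Add(D, D), Pow(Add(D, D), -1)))) = Add(8, Mul(3, Mul(Mul(2, D), Pow(Mul(2, D), -1)))) = Add(8, Mul(3, Mul(Mul(2, D), Mul(Rational(1, 2), Pow(D, -1))))) = Add(8, Mul(3, 1)) = Add(8, 3) = 11)
Add(8001, Function('X')(Mul(-9, -2))) = Add(8001, 11) = 8012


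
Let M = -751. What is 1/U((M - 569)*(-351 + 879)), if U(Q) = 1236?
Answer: 1/1236 ≈ 0.00080906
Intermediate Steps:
1/U((M - 569)*(-351 + 879)) = 1/1236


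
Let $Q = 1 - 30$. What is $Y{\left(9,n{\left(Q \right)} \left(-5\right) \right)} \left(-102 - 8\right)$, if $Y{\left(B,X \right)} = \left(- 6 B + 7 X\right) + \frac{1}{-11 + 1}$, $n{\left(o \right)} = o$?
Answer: $-105699$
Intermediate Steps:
$Q = -29$ ($Q = 1 - 30 = -29$)
$Y{\left(B,X \right)} = - \frac{1}{10} - 6 B + 7 X$ ($Y{\left(B,X \right)} = \left(- 6 B + 7 X\right) + \frac{1}{-10} = \left(- 6 B + 7 X\right) - \frac{1}{10} = - \frac{1}{10} - 6 B + 7 X$)
$Y{\left(9,n{\left(Q \right)} \left(-5\right) \right)} \left(-102 - 8\right) = \left(- \frac{1}{10} - 54 + 7 \left(\left(-29\right) \left(-5\right)\right)\right) \left(-102 - 8\right) = \left(- \frac{1}{10} - 54 + 7 \cdot 145\right) \left(-110\right) = \left(- \frac{1}{10} - 54 + 1015\right) \left(-110\right) = \frac{9609}{10} \left(-110\right) = -105699$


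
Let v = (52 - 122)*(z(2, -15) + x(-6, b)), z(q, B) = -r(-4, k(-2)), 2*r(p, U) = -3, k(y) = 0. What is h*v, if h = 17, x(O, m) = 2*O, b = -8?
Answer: 12495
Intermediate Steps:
r(p, U) = -3/2 (r(p, U) = (1/2)*(-3) = -3/2)
z(q, B) = 3/2 (z(q, B) = -1*(-3/2) = 3/2)
v = 735 (v = (52 - 122)*(3/2 + 2*(-6)) = -70*(3/2 - 12) = -70*(-21/2) = 735)
h*v = 17*735 = 12495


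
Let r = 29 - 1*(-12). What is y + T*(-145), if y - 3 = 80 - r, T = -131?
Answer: 19037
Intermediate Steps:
r = 41 (r = 29 + 12 = 41)
y = 42 (y = 3 + (80 - 1*41) = 3 + (80 - 41) = 3 + 39 = 42)
y + T*(-145) = 42 - 131*(-145) = 42 + 18995 = 19037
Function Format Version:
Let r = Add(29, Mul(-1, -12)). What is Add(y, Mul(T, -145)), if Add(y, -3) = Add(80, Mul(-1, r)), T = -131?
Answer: 19037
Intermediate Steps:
r = 41 (r = Add(29, 12) = 41)
y = 42 (y = Add(3, Add(80, Mul(-1, 41))) = Add(3, Add(80, -41)) = Add(3, 39) = 42)
Add(y, Mul(T, -145)) = Add(42, Mul(-131, -145)) = Add(42, 18995) = 19037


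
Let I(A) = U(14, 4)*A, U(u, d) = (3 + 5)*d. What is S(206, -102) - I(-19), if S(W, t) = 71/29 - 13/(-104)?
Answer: 141653/232 ≈ 610.57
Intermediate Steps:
S(W, t) = 597/232 (S(W, t) = 71*(1/29) - 13*(-1/104) = 71/29 + ⅛ = 597/232)
U(u, d) = 8*d
I(A) = 32*A (I(A) = (8*4)*A = 32*A)
S(206, -102) - I(-19) = 597/232 - 32*(-19) = 597/232 - 1*(-608) = 597/232 + 608 = 141653/232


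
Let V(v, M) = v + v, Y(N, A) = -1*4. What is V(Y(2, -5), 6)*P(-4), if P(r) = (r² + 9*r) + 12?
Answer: 64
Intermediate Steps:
Y(N, A) = -4
V(v, M) = 2*v
P(r) = 12 + r² + 9*r
V(Y(2, -5), 6)*P(-4) = (2*(-4))*(12 + (-4)² + 9*(-4)) = -8*(12 + 16 - 36) = -8*(-8) = 64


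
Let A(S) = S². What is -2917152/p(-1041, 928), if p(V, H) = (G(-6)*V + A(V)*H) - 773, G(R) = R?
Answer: -2917152/1005661441 ≈ -0.0029007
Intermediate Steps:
p(V, H) = -773 - 6*V + H*V² (p(V, H) = (-6*V + V²*H) - 773 = (-6*V + H*V²) - 773 = -773 - 6*V + H*V²)
-2917152/p(-1041, 928) = -2917152/(-773 - 6*(-1041) + 928*(-1041)²) = -2917152/(-773 + 6246 + 928*1083681) = -2917152/(-773 + 6246 + 1005655968) = -2917152/1005661441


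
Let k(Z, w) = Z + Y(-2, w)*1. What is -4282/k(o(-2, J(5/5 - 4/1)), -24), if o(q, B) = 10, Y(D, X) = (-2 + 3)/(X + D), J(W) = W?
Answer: -111332/259 ≈ -429.85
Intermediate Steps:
Y(D, X) = 1/(D + X)
k(Z, w) = Z + 1/(-2 + w)
-4282/k(o(-2, J(5/5 - 4/1)), -24) = -4282*(-2 - 24)/(1 + 10*(-2 - 24)) = -4282*(-26/(1 + 10*(-26))) = -4282*(-26/(1 - 260)) = -4282/((-1/26*(-259))) = -4282/259/26 = -4282*26/259 = -111332/259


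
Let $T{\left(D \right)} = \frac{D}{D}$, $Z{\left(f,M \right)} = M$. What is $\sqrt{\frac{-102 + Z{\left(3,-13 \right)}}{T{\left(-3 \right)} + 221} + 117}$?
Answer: $\frac{\sqrt{5740698}}{222} \approx 10.793$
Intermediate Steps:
$T{\left(D \right)} = 1$
$\sqrt{\frac{-102 + Z{\left(3,-13 \right)}}{T{\left(-3 \right)} + 221} + 117} = \sqrt{\frac{-102 - 13}{1 + 221} + 117} = \sqrt{- \frac{115}{222} + 117} = \sqrt{\frac{25859}{222}} = \frac{\sqrt{5740698}}{222}$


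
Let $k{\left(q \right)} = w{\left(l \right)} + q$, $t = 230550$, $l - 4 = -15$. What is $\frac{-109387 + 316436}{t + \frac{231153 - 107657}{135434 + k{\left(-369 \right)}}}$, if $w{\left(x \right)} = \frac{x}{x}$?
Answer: $\frac{13982640117}{15569794898} \approx 0.89806$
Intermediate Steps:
$l = -11$ ($l = 4 - 15 = -11$)
$w{\left(x \right)} = 1$
$k{\left(q \right)} = 1 + q$
$\frac{-109387 + 316436}{t + \frac{231153 - 107657}{135434 + k{\left(-369 \right)}}} = \frac{-109387 + 316436}{230550 + \frac{231153 - 107657}{135434 + \left(1 - 369\right)}} = \frac{207049}{230550 + \frac{123496}{135434 - 368}} = \frac{207049}{230550 + \frac{123496}{135066}} = \frac{207049}{230550 + 123496 \cdot \frac{1}{135066}} = \frac{207049}{230550 + \frac{61748}{67533}} = \frac{207049}{\frac{15569794898}{67533}} = 207049 \cdot \frac{67533}{15569794898} = \frac{13982640117}{15569794898}$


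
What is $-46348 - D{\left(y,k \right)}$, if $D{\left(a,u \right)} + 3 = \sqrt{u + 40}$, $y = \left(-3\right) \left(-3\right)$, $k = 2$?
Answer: $-46345 - \sqrt{42} \approx -46352.0$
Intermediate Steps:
$y = 9$
$D{\left(a,u \right)} = -3 + \sqrt{40 + u}$ ($D{\left(a,u \right)} = -3 + \sqrt{u + 40} = -3 + \sqrt{40 + u}$)
$-46348 - D{\left(y,k \right)} = -46348 - \left(-3 + \sqrt{40 + 2}\right) = -46348 - \left(-3 + \sqrt{42}\right) = -46348 + \left(3 - \sqrt{42}\right) = -46345 - \sqrt{42}$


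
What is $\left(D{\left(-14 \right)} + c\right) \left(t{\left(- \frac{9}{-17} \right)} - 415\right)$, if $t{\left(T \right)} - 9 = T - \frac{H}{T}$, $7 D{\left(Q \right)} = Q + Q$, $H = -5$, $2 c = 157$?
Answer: $- \frac{4514104}{153} \approx -29504.0$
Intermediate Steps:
$c = \frac{157}{2}$ ($c = \frac{1}{2} \cdot 157 = \frac{157}{2} \approx 78.5$)
$D{\left(Q \right)} = \frac{2 Q}{7}$ ($D{\left(Q \right)} = \frac{Q + Q}{7} = \frac{2 Q}{7}$)
$t{\left(T \right)} = 9 + T + \frac{5}{T}$ ($t{\left(T \right)} = 9 + \left(T - - \frac{5}{T}\right) = 9 + \left(T + \frac{5}{T}\right) = 9 + T + \frac{5}{T}$)
$\left(D{\left(-14 \right)} + c\right) \left(t{\left(- \frac{9}{-17} \right)} - 415\right) = \left(\frac{2}{7} \left(-14\right) + \frac{157}{2}\right) \left(\left(9 - \frac{9}{-17} + \frac{5}{\left(-9\right) \frac{1}{-17}}\right) - 415\right) = \left(-4 + \frac{157}{2}\right) \left(\left(9 - - \frac{9}{17} + \frac{5}{\left(-9\right) \left(- \frac{1}{17}\right)}\right) - 415\right) = \frac{149 \left(\left(9 + \frac{9}{17} + \frac{5}{\frac{9}{17}}\right) - 415\right)}{2} = \frac{149 \left(\left(9 + \frac{9}{17} + 5 \cdot \frac{17}{9}\right) - 415\right)}{2} = \frac{149 \left(\left(9 + \frac{9}{17} + \frac{85}{9}\right) - 415\right)}{2} = \frac{149 \left(\frac{2903}{153} - 415\right)}{2} = \frac{149}{2} \left(- \frac{60592}{153}\right) = - \frac{4514104}{153}$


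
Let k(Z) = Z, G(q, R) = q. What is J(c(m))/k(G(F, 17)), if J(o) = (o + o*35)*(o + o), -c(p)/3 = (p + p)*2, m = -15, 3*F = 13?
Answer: 6998400/13 ≈ 5.3834e+5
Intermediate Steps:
F = 13/3 (F = (1/3)*13 = 13/3 ≈ 4.3333)
c(p) = -12*p (c(p) = -3*(p + p)*2 = -3*2*p*2 = -12*p)
J(o) = 72*o**2 (J(o) = (o + 35*o)*(2*o) = (36*o)*(2*o) = 72*o**2)
J(c(m))/k(G(F, 17)) = (72*(-12*(-15))**2)/(13/3) = (72*180**2)*(3/13) = (72*32400)*(3/13) = 2332800*(3/13) = 6998400/13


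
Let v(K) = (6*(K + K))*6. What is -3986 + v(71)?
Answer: 1126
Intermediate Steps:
v(K) = 72*K (v(K) = (6*(2*K))*6 = (12*K)*6 = 72*K)
-3986 + v(71) = -3986 + 72*71 = -3986 + 5112 = 1126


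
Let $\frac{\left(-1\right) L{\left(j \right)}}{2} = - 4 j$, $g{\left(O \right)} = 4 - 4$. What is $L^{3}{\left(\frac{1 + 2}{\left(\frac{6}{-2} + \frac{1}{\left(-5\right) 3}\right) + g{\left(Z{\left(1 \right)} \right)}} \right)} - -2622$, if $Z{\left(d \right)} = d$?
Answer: $\frac{26069874}{12167} \approx 2142.7$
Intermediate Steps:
$g{\left(O \right)} = 0$
$L{\left(j \right)} = 8 j$ ($L{\left(j \right)} = - 2 \left(- 4 j\right) = 8 j$)
$L^{3}{\left(\frac{1 + 2}{\left(\frac{6}{-2} + \frac{1}{\left(-5\right) 3}\right) + g{\left(Z{\left(1 \right)} \right)}} \right)} - -2622 = \left(8 \frac{1 + 2}{\left(\frac{6}{-2} + \frac{1}{\left(-5\right) 3}\right) + 0}\right)^{3} - -2622 = \left(8 \frac{3}{\left(6 \left(- \frac{1}{2}\right) - \frac{1}{15}\right) + 0}\right)^{3} + 2622 = \left(8 \frac{3}{\left(-3 - \frac{1}{15}\right) + 0}\right)^{3} + 2622 = \left(8 \frac{3}{- \frac{46}{15} + 0}\right)^{3} + 2622 = \left(8 \frac{3}{- \frac{46}{15}}\right)^{3} + 2622 = \left(8 \cdot 3 \left(- \frac{15}{46}\right)\right)^{3} + 2622 = \left(8 \left(- \frac{45}{46}\right)\right)^{3} + 2622 = \left(- \frac{180}{23}\right)^{3} + 2622 = - \frac{5832000}{12167} + 2622 = \frac{26069874}{12167}$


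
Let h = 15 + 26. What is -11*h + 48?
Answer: -403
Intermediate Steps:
h = 41
-11*h + 48 = -11*41 + 48 = -451 + 48 = -403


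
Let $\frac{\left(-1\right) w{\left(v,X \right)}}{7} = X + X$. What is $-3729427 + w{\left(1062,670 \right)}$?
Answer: $-3738807$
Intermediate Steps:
$w{\left(v,X \right)} = - 14 X$ ($w{\left(v,X \right)} = - 7 \left(X + X\right) = - 7 \cdot 2 X = - 14 X$)
$-3729427 + w{\left(1062,670 \right)} = -3729427 - 9380 = -3738807$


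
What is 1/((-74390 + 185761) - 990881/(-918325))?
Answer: 918325/102275764456 ≈ 8.9789e-6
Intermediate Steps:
1/((-74390 + 185761) - 990881/(-918325)) = 1/(111371 - 990881*(-1/918325)) = 1/(111371 + 990881/918325) = 1/(102275764456/918325) = 918325/102275764456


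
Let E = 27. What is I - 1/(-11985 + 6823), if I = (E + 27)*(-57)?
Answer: -15888635/5162 ≈ -3078.0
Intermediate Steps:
I = -3078 (I = (27 + 27)*(-57) = 54*(-57) = -3078)
I - 1/(-11985 + 6823) = -3078 - 1/(-11985 + 6823) = -3078 - 1/(-5162) = -3078 - 1*(-1/5162) = -3078 + 1/5162 = -15888635/5162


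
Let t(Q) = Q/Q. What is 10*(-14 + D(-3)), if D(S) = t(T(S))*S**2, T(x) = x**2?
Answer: -50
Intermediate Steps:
t(Q) = 1
D(S) = S**2 (D(S) = 1*S**2 = S**2)
10*(-14 + D(-3)) = 10*(-14 + (-3)**2) = 10*(-14 + 9) = 10*(-5) = -50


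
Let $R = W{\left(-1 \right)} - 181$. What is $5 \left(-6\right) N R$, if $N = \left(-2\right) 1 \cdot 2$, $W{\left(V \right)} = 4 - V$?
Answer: $-21120$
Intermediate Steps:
$N = -4$ ($N = \left(-2\right) 2 = -4$)
$R = -176$ ($R = \left(4 - -1\right) - 181 = \left(4 + 1\right) - 181 = 5 - 181 = -176$)
$5 \left(-6\right) N R = 5 \left(-6\right) \left(-4\right) \left(-176\right) = \left(-30\right) \left(-4\right) \left(-176\right) = 120 \left(-176\right) = -21120$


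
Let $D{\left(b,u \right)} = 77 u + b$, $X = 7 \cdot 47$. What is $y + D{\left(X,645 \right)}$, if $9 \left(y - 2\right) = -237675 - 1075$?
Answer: $\frac{211214}{9} \approx 23468.0$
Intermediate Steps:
$X = 329$
$y = - \frac{238732}{9}$ ($y = 2 + \frac{-237675 - 1075}{9} = 2 + \frac{1}{9} \left(-238750\right) = 2 - \frac{238750}{9} = - \frac{238732}{9} \approx -26526.0$)
$D{\left(b,u \right)} = b + 77 u$
$y + D{\left(X,645 \right)} = - \frac{238732}{9} + \left(329 + 77 \cdot 645\right) = - \frac{238732}{9} + \left(329 + 49665\right) = - \frac{238732}{9} + 49994 = \frac{211214}{9}$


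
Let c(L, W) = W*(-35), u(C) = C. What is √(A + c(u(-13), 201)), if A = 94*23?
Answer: I*√4873 ≈ 69.807*I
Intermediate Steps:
c(L, W) = -35*W
A = 2162
√(A + c(u(-13), 201)) = √(2162 - 35*201) = √(2162 - 7035) = √(-4873) = I*√4873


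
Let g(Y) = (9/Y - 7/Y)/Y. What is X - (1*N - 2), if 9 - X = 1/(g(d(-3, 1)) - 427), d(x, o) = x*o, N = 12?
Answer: -3832/3841 ≈ -0.99766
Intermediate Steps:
d(x, o) = o*x
g(Y) = 2/Y² (g(Y) = (2/Y)/Y = 2/Y²)
X = 34578/3841 (X = 9 - 1/(2/(1*(-3))² - 427) = 9 - 1/(2/(-3)² - 427) = 9 - 1/(2*(⅑) - 427) = 9 - 1/(2/9 - 427) = 9 - 1/(-3841/9) = 9 - 1*(-9/3841) = 9 + 9/3841 = 34578/3841 ≈ 9.0023)
X - (1*N - 2) = 34578/3841 - (1*12 - 2) = 34578/3841 - (12 - 2) = 34578/3841 - 1*10 = 34578/3841 - 10 = -3832/3841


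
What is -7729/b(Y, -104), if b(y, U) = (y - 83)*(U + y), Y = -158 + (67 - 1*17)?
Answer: -7729/40492 ≈ -0.19088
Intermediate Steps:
Y = -108 (Y = -158 + (67 - 17) = -158 + 50 = -108)
b(y, U) = (-83 + y)*(U + y)
-7729/b(Y, -104) = -7729/((-108)**2 - 83*(-104) - 83*(-108) - 104*(-108)) = -7729/(11664 + 8632 + 8964 + 11232) = -7729/40492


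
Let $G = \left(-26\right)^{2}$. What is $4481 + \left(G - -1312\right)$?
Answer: $6469$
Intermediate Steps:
$G = 676$
$4481 + \left(G - -1312\right) = 4481 + \left(676 - -1312\right) = 4481 + \left(676 + 1312\right) = 4481 + 1988 = 6469$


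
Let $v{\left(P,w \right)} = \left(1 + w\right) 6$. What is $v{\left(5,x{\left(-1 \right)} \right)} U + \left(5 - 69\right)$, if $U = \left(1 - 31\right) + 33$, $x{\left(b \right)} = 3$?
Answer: $8$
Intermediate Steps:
$U = 3$ ($U = -30 + 33 = 3$)
$v{\left(P,w \right)} = 6 + 6 w$
$v{\left(5,x{\left(-1 \right)} \right)} U + \left(5 - 69\right) = \left(6 + 6 \cdot 3\right) 3 + \left(5 - 69\right) = \left(6 + 18\right) 3 - 64 = 24 \cdot 3 - 64 = 72 - 64 = 8$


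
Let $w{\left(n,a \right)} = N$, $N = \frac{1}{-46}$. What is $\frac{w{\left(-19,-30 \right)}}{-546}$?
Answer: $\frac{1}{25116} \approx 3.9815 \cdot 10^{-5}$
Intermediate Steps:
$N = - \frac{1}{46} \approx -0.021739$
$w{\left(n,a \right)} = - \frac{1}{46}$
$\frac{w{\left(-19,-30 \right)}}{-546} = - \frac{1}{46 \left(-546\right)} = \left(- \frac{1}{46}\right) \left(- \frac{1}{546}\right) = \frac{1}{25116}$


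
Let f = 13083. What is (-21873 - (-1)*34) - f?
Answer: -34922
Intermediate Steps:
(-21873 - (-1)*34) - f = (-21873 - (-1)*34) - 1*13083 = (-21873 - 1*(-34)) - 13083 = (-21873 + 34) - 13083 = -21839 - 13083 = -34922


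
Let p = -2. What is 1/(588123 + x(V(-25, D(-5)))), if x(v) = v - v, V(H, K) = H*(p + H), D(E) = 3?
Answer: 1/588123 ≈ 1.7003e-6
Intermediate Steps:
V(H, K) = H*(-2 + H)
x(v) = 0
1/(588123 + x(V(-25, D(-5)))) = 1/(588123 + 0) = 1/588123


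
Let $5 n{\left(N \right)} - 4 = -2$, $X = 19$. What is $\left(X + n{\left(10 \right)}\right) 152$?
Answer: $\frac{14744}{5} \approx 2948.8$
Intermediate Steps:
$n{\left(N \right)} = \frac{2}{5}$ ($n{\left(N \right)} = \frac{4}{5} + \frac{1}{5} \left(-2\right) = \frac{4}{5} - \frac{2}{5} = \frac{2}{5}$)
$\left(X + n{\left(10 \right)}\right) 152 = \left(19 + \frac{2}{5}\right) 152 = \frac{97}{5} \cdot 152 = \frac{14744}{5}$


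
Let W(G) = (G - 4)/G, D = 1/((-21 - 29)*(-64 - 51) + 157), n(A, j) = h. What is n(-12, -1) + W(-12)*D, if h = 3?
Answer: 53167/17721 ≈ 3.0002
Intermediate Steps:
n(A, j) = 3
D = 1/5907 (D = 1/(-50*(-115) + 157) = 1/(5750 + 157) = 1/5907 ≈ 0.00016929)
W(G) = (-4 + G)/G
n(-12, -1) + W(-12)*D = 3 + ((-4 - 12)/(-12))*(1/5907) = 3 - 1/12*(-16)*(1/5907) = 3 + (4/3)*(1/5907) = 3 + 4/17721 = 53167/17721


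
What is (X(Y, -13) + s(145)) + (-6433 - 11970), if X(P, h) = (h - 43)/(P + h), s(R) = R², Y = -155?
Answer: 7867/3 ≈ 2622.3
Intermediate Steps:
X(P, h) = (-43 + h)/(P + h)
(X(Y, -13) + s(145)) + (-6433 - 11970) = ((-43 - 13)/(-155 - 13) + 145²) + (-6433 - 11970) = (-56/(-168) + 21025) - 18403 = (-1/168*(-56) + 21025) - 18403 = (⅓ + 21025) - 18403 = 63076/3 - 18403 = 7867/3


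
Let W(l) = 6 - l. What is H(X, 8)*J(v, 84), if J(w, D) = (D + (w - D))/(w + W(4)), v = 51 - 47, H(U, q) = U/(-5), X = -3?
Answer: ⅖ ≈ 0.40000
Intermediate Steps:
H(U, q) = -U/5 (H(U, q) = U*(-⅕) = -U/5)
v = 4
J(w, D) = w/(2 + w) (J(w, D) = (D + (w - D))/(w + (6 - 1*4)) = w/(w + (6 - 4)) = w/(w + 2) = w/(2 + w))
H(X, 8)*J(v, 84) = (-⅕*(-3))*(4/(2 + 4)) = 3*(4/6)/5 = 3*(4*(⅙))/5 = (⅗)*(⅔) = ⅖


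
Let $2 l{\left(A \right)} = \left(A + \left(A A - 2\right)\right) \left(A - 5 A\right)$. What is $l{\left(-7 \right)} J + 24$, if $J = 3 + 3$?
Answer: $3384$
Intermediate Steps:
$l{\left(A \right)} = - 2 A \left(-2 + A + A^{2}\right)$ ($l{\left(A \right)} = \frac{\left(A + \left(A A - 2\right)\right) \left(A - 5 A\right)}{2} = \frac{\left(A + \left(A^{2} - 2\right)\right) \left(- 4 A\right)}{2} = \frac{\left(A + \left(-2 + A^{2}\right)\right) \left(- 4 A\right)}{2} = \frac{\left(-2 + A + A^{2}\right) \left(- 4 A\right)}{2} = \frac{\left(-4\right) A \left(-2 + A + A^{2}\right)}{2} = - 2 A \left(-2 + A + A^{2}\right)$)
$J = 6$
$l{\left(-7 \right)} J + 24 = 2 \left(-7\right) \left(2 - -7 - \left(-7\right)^{2}\right) 6 + 24 = 2 \left(-7\right) \left(2 + 7 - 49\right) 6 + 24 = 2 \left(-7\right) \left(-40\right) 6 + 24 = 560 \cdot 6 + 24 = 3360 + 24 = 3384$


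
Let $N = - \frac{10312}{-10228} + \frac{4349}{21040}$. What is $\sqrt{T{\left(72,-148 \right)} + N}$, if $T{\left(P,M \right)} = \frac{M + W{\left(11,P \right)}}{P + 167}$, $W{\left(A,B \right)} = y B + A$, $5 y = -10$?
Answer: $\frac{\sqrt{404870309973227615}}{3214506980} \approx 0.19794$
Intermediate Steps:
$y = -2$ ($y = \frac{1}{5} \left(-10\right) = -2$)
$N = \frac{65361513}{53799280}$ ($N = \left(-10312\right) \left(- \frac{1}{10228}\right) + 4349 \cdot \frac{1}{21040} = \frac{2578}{2557} + \frac{4349}{21040} = \frac{65361513}{53799280} \approx 1.2149$)
$W{\left(A,B \right)} = A - 2 B$ ($W{\left(A,B \right)} = - 2 B + A = A - 2 B$)
$T{\left(P,M \right)} = \frac{11 + M - 2 P}{167 + P}$ ($T{\left(P,M \right)} = \frac{M - \left(-11 + 2 P\right)}{P + 167} = \frac{11 + M - 2 P}{167 + P}$)
$\sqrt{T{\left(72,-148 \right)} + N} = \sqrt{\frac{11 - 148 - 144}{167 + 72} + \frac{65361513}{53799280}} = \sqrt{\frac{11 - 148 - 144}{239} + \frac{65361513}{53799280}} = \sqrt{\frac{1}{239} \left(-281\right) + \frac{65361513}{53799280}} = \sqrt{- \frac{281}{239} + \frac{65361513}{53799280}} = \sqrt{\frac{503803927}{12858027920}} = \frac{\sqrt{404870309973227615}}{3214506980}$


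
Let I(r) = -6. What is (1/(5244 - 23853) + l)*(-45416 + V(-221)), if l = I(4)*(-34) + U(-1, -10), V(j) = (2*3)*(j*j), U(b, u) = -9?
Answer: 898588353020/18609 ≈ 4.8288e+7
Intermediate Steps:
V(j) = 6*j²
l = 195 (l = -6*(-34) - 9 = 204 - 9 = 195)
(1/(5244 - 23853) + l)*(-45416 + V(-221)) = (1/(5244 - 23853) + 195)*(-45416 + 6*(-221)²) = (1/(-18609) + 195)*(-45416 + 6*48841) = (-1/18609 + 195)*(-45416 + 293046) = (3628754/18609)*247630 = 898588353020/18609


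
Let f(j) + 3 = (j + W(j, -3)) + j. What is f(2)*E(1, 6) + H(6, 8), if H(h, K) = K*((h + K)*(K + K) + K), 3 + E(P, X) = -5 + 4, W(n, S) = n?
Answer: 1844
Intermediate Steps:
f(j) = -3 + 3*j (f(j) = -3 + ((j + j) + j) = -3 + (2*j + j) = -3 + 3*j)
E(P, X) = -4 (E(P, X) = -3 + (-5 + 4) = -3 - 1 = -4)
H(h, K) = K*(K + 2*K*(K + h)) (H(h, K) = K*((K + h)*(2*K) + K) = K*(2*K*(K + h) + K) = K*(K + 2*K*(K + h)))
f(2)*E(1, 6) + H(6, 8) = (-3 + 3*2)*(-4) + 8²*(1 + 2*8 + 2*6) = (-3 + 6)*(-4) + 64*(1 + 16 + 12) = 3*(-4) + 64*29 = -12 + 1856 = 1844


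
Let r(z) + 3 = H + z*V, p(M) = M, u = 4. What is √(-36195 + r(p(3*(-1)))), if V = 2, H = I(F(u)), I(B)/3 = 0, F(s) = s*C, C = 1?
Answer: 2*I*√9051 ≈ 190.27*I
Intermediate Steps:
F(s) = s (F(s) = s*1 = s)
I(B) = 0 (I(B) = 3*0 = 0)
H = 0
r(z) = -3 + 2*z (r(z) = -3 + (0 + z*2) = -3 + (0 + 2*z) = -3 + 2*z)
√(-36195 + r(p(3*(-1)))) = √(-36195 + (-3 + 2*(3*(-1)))) = √(-36195 + (-3 + 2*(-3))) = √(-36195 + (-3 - 6)) = √(-36195 - 9) = √(-36204) = 2*I*√9051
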